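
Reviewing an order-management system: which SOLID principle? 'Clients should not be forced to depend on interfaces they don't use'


This describes the Interface Segregation Principle (ISP)

Interface Segregation Principle (ISP)


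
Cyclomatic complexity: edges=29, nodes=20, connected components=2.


Formula: V(G) = E - N + 2P
V(G) = 29 - 20 + 2*2
V(G) = 9 + 4
V(G) = 13

13


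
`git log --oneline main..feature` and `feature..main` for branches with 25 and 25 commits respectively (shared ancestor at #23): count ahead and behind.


Common ancestor: commit #23
feature commits after divergence: 25 - 23 = 2
main commits after divergence: 25 - 23 = 2
feature is 2 commits ahead of main
main is 2 commits ahead of feature

feature ahead: 2, main ahead: 2


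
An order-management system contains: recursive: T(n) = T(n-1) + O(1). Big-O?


Reasoning: linear recursion with constant work per frame
Complexity: O(n)

O(n)


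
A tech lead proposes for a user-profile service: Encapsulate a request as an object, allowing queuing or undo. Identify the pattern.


This matches the Command pattern

Command


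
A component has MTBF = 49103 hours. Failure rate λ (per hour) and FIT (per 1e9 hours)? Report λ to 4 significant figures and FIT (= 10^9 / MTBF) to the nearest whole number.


Formula: λ = 1 / MTBF; FIT = λ × 1e9 = 1e9 / MTBF
λ = 1 / 49103 ≈ 2.037e-05 failures/hour
FIT = 1e9 / 49103 ≈ 20365 failures per 1e9 hours (nearest whole number)

λ = 2.037e-05 /h, FIT = 20365


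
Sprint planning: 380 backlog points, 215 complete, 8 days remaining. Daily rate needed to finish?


Formula: Required rate = Remaining points / Days left
Remaining = 380 - 215 = 165 points
Required rate = 165 / 8 = 20.63 points/day

20.63 points/day


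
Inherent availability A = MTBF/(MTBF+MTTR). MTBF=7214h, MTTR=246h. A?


Availability = MTBF / (MTBF + MTTR)
Availability = 7214 / (7214 + 246)
Availability = 7214 / 7460
Availability = 96.7024%

96.7024%


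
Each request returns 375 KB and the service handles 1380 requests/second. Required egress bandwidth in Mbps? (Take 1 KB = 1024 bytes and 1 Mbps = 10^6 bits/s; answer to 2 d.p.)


Formula: Mbps = payload_bytes * RPS * 8 / 1e6
Payload per request = 375 KB = 375 * 1024 = 384000 bytes
Total bytes/sec = 384000 * 1380 = 529920000
Total bits/sec = 529920000 * 8 = 4239360000
Mbps = 4239360000 / 1e6 = 4239.36

4239.36 Mbps


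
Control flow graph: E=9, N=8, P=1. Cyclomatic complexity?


Formula: V(G) = E - N + 2P
V(G) = 9 - 8 + 2*1
V(G) = 1 + 2
V(G) = 3

3


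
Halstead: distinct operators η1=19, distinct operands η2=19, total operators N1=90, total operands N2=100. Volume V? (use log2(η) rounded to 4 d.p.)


Formula: V = N * log2(η), where N = N1 + N2 and η = η1 + η2
η = 19 + 19 = 38
N = 90 + 100 = 190
log2(38) ≈ 5.2479
V = 190 * 5.2479 = 997.10

997.10


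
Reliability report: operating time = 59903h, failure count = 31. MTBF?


Formula: MTBF = Total operating time / Number of failures
MTBF = 59903 / 31
MTBF = 1932.35 hours

1932.35 hours


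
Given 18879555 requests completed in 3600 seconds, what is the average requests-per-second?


Formula: throughput = requests / seconds
throughput = 18879555 / 3600
throughput = 5244.32 requests/second

5244.32 requests/second


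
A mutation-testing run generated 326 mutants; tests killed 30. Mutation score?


Mutation score = killed / total * 100
Mutation score = 30 / 326 * 100
Mutation score = 9.2%

9.2%


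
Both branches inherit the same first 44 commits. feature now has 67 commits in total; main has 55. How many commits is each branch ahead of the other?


Common ancestor: commit #44
feature commits after divergence: 67 - 44 = 23
main commits after divergence: 55 - 44 = 11
feature is 23 commits ahead of main
main is 11 commits ahead of feature

feature ahead: 23, main ahead: 11


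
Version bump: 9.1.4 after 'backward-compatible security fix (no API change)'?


Current: 9.1.4
Change category: 'backward-compatible security fix (no API change)' → patch bump
SemVer rule: patch bump → increment PATCH (MAJOR and MINOR unchanged)
New: 9.1.5

9.1.5


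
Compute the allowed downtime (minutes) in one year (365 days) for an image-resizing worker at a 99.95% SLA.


Formula: allowed downtime = period * (100 - SLA) / 100
Period (year (365 days)) = 525600 minutes
Unavailability fraction = (100 - 99.95) / 100
Allowed downtime = 525600 * (100 - 99.95) / 100
Allowed downtime = 262.8 minutes

262.8 minutes


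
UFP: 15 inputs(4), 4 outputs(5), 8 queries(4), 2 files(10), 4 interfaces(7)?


UFP = EI*4 + EO*5 + EQ*4 + ILF*10 + EIF*7
UFP = 15*4 + 4*5 + 8*4 + 2*10 + 4*7
UFP = 60 + 20 + 32 + 20 + 28
UFP = 160

160


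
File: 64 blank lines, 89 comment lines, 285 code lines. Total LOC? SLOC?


Total LOC = blank + comment + code
Total LOC = 64 + 89 + 285 = 438
SLOC (source only) = code = 285

Total LOC: 438, SLOC: 285


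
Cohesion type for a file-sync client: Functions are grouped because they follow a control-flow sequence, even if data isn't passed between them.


Reasoning: Grouped by order of execution within a routine, not by data flow
Type: Procedural cohesion

Procedural cohesion


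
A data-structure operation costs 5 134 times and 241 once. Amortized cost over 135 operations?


Formula: Amortized cost = Total cost / Operations
Total cost = (134 * 5) + (1 * 241)
Total cost = 670 + 241 = 911
Amortized = 911 / 135 = 6.7481

6.7481


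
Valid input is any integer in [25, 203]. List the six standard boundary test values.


Range: [25, 203]
Boundaries: just below min, min, min+1, max-1, max, just above max
Values: [24, 25, 26, 202, 203, 204]

[24, 25, 26, 202, 203, 204]


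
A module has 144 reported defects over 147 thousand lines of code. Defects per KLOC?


Defect density = defects / KLOC
Defect density = 144 / 147
Defect density = 0.98 defects/KLOC

0.98 defects/KLOC


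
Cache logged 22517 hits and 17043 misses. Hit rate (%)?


Formula: hit rate = hits / (hits + misses) * 100
hit rate = 22517 / (22517 + 17043) * 100
hit rate = 22517 / 39560 * 100
hit rate = 56.92%

56.92%


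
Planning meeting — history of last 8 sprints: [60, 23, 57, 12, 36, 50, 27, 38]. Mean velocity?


Formula: Avg velocity = Total points / Number of sprints
Points: [60, 23, 57, 12, 36, 50, 27, 38]
Sum = 60 + 23 + 57 + 12 + 36 + 50 + 27 + 38 = 303
Avg velocity = 303 / 8 = 37.88 points/sprint

37.88 points/sprint


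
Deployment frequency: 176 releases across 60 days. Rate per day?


Formula: deployments per day = releases / days
= 176 / 60
= 2.933 deploys/day
(equivalently, 20.53 deploys/week)

2.933 deploys/day


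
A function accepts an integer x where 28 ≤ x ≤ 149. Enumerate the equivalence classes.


Valid range: [28, 149]
Class 1: x < 28 — invalid
Class 2: 28 ≤ x ≤ 149 — valid
Class 3: x > 149 — invalid
Total equivalence classes: 3

3 equivalence classes


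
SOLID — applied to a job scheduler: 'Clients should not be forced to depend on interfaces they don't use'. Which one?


This describes the Interface Segregation Principle (ISP)

Interface Segregation Principle (ISP)


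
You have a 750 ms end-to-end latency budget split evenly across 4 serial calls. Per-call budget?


Formula: per_stage = total_budget / stages
per_stage = 750 / 4
per_stage = 187.5 ms

187.5 ms


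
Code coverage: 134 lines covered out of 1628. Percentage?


Coverage = covered / total * 100
Coverage = 134 / 1628 * 100
Coverage = 8.23%

8.23%


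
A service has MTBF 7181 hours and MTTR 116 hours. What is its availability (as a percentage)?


Availability = MTBF / (MTBF + MTTR)
Availability = 7181 / (7181 + 116)
Availability = 7181 / 7297
Availability = 98.4103%

98.4103%


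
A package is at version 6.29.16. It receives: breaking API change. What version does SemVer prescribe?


Current: 6.29.16
Change category: 'breaking API change' → major bump
SemVer rule: major bump → increment MAJOR, reset MINOR and PATCH to 0
New: 7.0.0

7.0.0


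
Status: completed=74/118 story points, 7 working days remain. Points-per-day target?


Formula: Required rate = Remaining points / Days left
Remaining = 118 - 74 = 44 points
Required rate = 44 / 7 = 6.29 points/day

6.29 points/day


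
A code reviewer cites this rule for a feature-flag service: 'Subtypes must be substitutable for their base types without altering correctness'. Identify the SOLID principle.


This describes the Liskov Substitution Principle (LSP)

Liskov Substitution Principle (LSP)


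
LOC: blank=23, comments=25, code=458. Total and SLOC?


Total LOC = blank + comment + code
Total LOC = 23 + 25 + 458 = 506
SLOC (source only) = code = 458

Total LOC: 506, SLOC: 458


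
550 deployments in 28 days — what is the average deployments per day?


Formula: deployments per day = releases / days
= 550 / 28
= 19.643 deploys/day
(equivalently, 137.5 deploys/week)

19.643 deploys/day


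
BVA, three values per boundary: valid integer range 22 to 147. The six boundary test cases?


Range: [22, 147]
Boundaries: just below min, min, min+1, max-1, max, just above max
Values: [21, 22, 23, 146, 147, 148]

[21, 22, 23, 146, 147, 148]


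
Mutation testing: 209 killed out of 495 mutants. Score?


Mutation score = killed / total * 100
Mutation score = 209 / 495 * 100
Mutation score = 42.22%

42.22%


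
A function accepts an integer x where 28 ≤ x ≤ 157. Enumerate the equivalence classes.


Valid range: [28, 157]
Class 1: x < 28 — invalid
Class 2: 28 ≤ x ≤ 157 — valid
Class 3: x > 157 — invalid
Total equivalence classes: 3

3 equivalence classes


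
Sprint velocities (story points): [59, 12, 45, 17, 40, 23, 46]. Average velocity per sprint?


Formula: Avg velocity = Total points / Number of sprints
Points: [59, 12, 45, 17, 40, 23, 46]
Sum = 59 + 12 + 45 + 17 + 40 + 23 + 46 = 242
Avg velocity = 242 / 7 = 34.57 points/sprint

34.57 points/sprint


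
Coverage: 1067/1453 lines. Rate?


Coverage = covered / total * 100
Coverage = 1067 / 1453 * 100
Coverage = 73.43%

73.43%


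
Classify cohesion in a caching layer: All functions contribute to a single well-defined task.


Reasoning: Best: single purpose
Type: Functional cohesion

Functional cohesion


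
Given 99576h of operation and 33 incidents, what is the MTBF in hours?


Formula: MTBF = Total operating time / Number of failures
MTBF = 99576 / 33
MTBF = 3017.45 hours

3017.45 hours


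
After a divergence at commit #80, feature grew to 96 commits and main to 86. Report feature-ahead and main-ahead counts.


Common ancestor: commit #80
feature commits after divergence: 96 - 80 = 16
main commits after divergence: 86 - 80 = 6
feature is 16 commits ahead of main
main is 6 commits ahead of feature

feature ahead: 16, main ahead: 6


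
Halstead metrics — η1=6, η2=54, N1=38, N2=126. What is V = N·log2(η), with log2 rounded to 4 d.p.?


Formula: V = N * log2(η), where N = N1 + N2 and η = η1 + η2
η = 6 + 54 = 60
N = 38 + 126 = 164
log2(60) ≈ 5.9069
V = 164 * 5.9069 = 968.73

968.73


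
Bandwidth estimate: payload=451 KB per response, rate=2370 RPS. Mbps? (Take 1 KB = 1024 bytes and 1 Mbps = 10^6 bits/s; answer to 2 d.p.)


Formula: Mbps = payload_bytes * RPS * 8 / 1e6
Payload per request = 451 KB = 451 * 1024 = 461824 bytes
Total bytes/sec = 461824 * 2370 = 1094522880
Total bits/sec = 1094522880 * 8 = 8756183040
Mbps = 8756183040 / 1e6 = 8756.18

8756.18 Mbps


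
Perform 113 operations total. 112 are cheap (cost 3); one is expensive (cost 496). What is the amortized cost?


Formula: Amortized cost = Total cost / Operations
Total cost = (112 * 3) + (1 * 496)
Total cost = 336 + 496 = 832
Amortized = 832 / 113 = 7.3628

7.3628


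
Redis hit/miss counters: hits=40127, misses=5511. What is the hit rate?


Formula: hit rate = hits / (hits + misses) * 100
hit rate = 40127 / (40127 + 5511) * 100
hit rate = 40127 / 45638 * 100
hit rate = 87.92%

87.92%


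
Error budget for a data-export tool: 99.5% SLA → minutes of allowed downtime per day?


Formula: allowed downtime = period * (100 - SLA) / 100
Period (day) = 1440 minutes
Unavailability fraction = (100 - 99.5) / 100
Allowed downtime = 1440 * (100 - 99.5) / 100
Allowed downtime = 7.2 minutes

7.2 minutes


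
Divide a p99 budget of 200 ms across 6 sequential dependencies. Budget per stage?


Formula: per_stage = total_budget / stages
per_stage = 200 / 6
per_stage = 33.33 ms

33.33 ms


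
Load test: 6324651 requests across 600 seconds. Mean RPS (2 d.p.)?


Formula: throughput = requests / seconds
throughput = 6324651 / 600
throughput = 10541.09 requests/second

10541.09 requests/second


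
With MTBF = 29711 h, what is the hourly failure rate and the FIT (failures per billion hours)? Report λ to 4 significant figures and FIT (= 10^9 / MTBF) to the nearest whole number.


Formula: λ = 1 / MTBF; FIT = λ × 1e9 = 1e9 / MTBF
λ = 1 / 29711 ≈ 3.366e-05 failures/hour
FIT = 1e9 / 29711 ≈ 33658 failures per 1e9 hours (nearest whole number)

λ = 3.366e-05 /h, FIT = 33658


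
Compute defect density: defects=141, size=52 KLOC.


Defect density = defects / KLOC
Defect density = 141 / 52
Defect density = 2.712 defects/KLOC

2.712 defects/KLOC


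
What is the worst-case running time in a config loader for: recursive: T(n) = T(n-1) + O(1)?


Reasoning: linear recursion with constant work per frame
Complexity: O(n)

O(n)


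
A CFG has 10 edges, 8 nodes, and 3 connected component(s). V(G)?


Formula: V(G) = E - N + 2P
V(G) = 10 - 8 + 2*3
V(G) = 2 + 6
V(G) = 8

8


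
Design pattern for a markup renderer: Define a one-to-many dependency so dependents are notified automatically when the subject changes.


This matches the Observer pattern

Observer


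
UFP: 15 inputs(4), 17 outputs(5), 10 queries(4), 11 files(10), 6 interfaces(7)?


UFP = EI*4 + EO*5 + EQ*4 + ILF*10 + EIF*7
UFP = 15*4 + 17*5 + 10*4 + 11*10 + 6*7
UFP = 60 + 85 + 40 + 110 + 42
UFP = 337

337


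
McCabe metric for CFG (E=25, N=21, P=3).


Formula: V(G) = E - N + 2P
V(G) = 25 - 21 + 2*3
V(G) = 4 + 6
V(G) = 10

10


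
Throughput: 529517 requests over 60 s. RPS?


Formula: throughput = requests / seconds
throughput = 529517 / 60
throughput = 8825.28 requests/second

8825.28 requests/second


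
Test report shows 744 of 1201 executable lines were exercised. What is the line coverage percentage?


Coverage = covered / total * 100
Coverage = 744 / 1201 * 100
Coverage = 61.95%

61.95%


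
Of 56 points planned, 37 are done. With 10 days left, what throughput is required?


Formula: Required rate = Remaining points / Days left
Remaining = 56 - 37 = 19 points
Required rate = 19 / 10 = 1.9 points/day

1.9 points/day


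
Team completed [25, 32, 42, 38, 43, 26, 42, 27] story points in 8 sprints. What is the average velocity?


Formula: Avg velocity = Total points / Number of sprints
Points: [25, 32, 42, 38, 43, 26, 42, 27]
Sum = 25 + 32 + 42 + 38 + 43 + 26 + 42 + 27 = 275
Avg velocity = 275 / 8 = 34.38 points/sprint

34.38 points/sprint


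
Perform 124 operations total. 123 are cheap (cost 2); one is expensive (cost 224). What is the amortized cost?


Formula: Amortized cost = Total cost / Operations
Total cost = (123 * 2) + (1 * 224)
Total cost = 246 + 224 = 470
Amortized = 470 / 124 = 3.7903

3.7903


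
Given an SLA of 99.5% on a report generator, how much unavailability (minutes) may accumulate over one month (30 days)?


Formula: allowed downtime = period * (100 - SLA) / 100
Period (month (30 days)) = 43200 minutes
Unavailability fraction = (100 - 99.5) / 100
Allowed downtime = 43200 * (100 - 99.5) / 100
Allowed downtime = 216.0 minutes

216.0 minutes


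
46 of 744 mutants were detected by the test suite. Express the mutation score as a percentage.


Mutation score = killed / total * 100
Mutation score = 46 / 744 * 100
Mutation score = 6.18%

6.18%


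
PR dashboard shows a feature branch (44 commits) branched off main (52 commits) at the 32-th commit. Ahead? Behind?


Common ancestor: commit #32
feature commits after divergence: 44 - 32 = 12
main commits after divergence: 52 - 32 = 20
feature is 12 commits ahead of main
main is 20 commits ahead of feature

feature ahead: 12, main ahead: 20


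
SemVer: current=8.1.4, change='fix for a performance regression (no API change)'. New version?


Current: 8.1.4
Change category: 'fix for a performance regression (no API change)' → patch bump
SemVer rule: patch bump → increment PATCH (MAJOR and MINOR unchanged)
New: 8.1.5

8.1.5


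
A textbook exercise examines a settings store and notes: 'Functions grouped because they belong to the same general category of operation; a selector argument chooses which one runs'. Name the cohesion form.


Reasoning: Grouped by category of activity, not by data or sequence
Type: Logical cohesion

Logical cohesion


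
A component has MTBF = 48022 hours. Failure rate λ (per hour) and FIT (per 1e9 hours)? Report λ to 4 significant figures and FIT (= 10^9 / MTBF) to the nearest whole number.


Formula: λ = 1 / MTBF; FIT = λ × 1e9 = 1e9 / MTBF
λ = 1 / 48022 ≈ 2.082e-05 failures/hour
FIT = 1e9 / 48022 ≈ 20824 failures per 1e9 hours (nearest whole number)

λ = 2.082e-05 /h, FIT = 20824


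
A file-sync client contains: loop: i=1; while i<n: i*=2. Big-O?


Reasoning: i doubles each step so iterations are log2(n)
Complexity: O(log n)

O(log n)


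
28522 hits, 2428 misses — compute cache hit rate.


Formula: hit rate = hits / (hits + misses) * 100
hit rate = 28522 / (28522 + 2428) * 100
hit rate = 28522 / 30950 * 100
hit rate = 92.16%

92.16%


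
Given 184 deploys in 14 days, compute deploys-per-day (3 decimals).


Formula: deployments per day = releases / days
= 184 / 14
= 13.143 deploys/day
(equivalently, 92.0 deploys/week)

13.143 deploys/day


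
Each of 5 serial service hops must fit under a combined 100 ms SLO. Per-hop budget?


Formula: per_stage = total_budget / stages
per_stage = 100 / 5
per_stage = 20.0 ms

20.0 ms


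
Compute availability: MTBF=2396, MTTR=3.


Availability = MTBF / (MTBF + MTTR)
Availability = 2396 / (2396 + 3)
Availability = 2396 / 2399
Availability = 99.8749%

99.8749%


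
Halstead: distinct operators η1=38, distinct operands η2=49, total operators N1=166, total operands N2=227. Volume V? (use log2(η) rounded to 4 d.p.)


Formula: V = N * log2(η), where N = N1 + N2 and η = η1 + η2
η = 38 + 49 = 87
N = 166 + 227 = 393
log2(87) ≈ 6.4429
V = 393 * 6.4429 = 2532.06

2532.06


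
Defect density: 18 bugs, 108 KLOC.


Defect density = defects / KLOC
Defect density = 18 / 108
Defect density = 0.167 defects/KLOC

0.167 defects/KLOC


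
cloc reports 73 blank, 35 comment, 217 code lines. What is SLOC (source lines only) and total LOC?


Total LOC = blank + comment + code
Total LOC = 73 + 35 + 217 = 325
SLOC (source only) = code = 217

Total LOC: 325, SLOC: 217


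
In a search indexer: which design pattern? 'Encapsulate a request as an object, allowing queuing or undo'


This matches the Command pattern

Command


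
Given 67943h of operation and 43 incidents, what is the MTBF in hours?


Formula: MTBF = Total operating time / Number of failures
MTBF = 67943 / 43
MTBF = 1580.07 hours

1580.07 hours


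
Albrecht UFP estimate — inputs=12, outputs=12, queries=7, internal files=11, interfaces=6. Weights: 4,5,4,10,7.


UFP = EI*4 + EO*5 + EQ*4 + ILF*10 + EIF*7
UFP = 12*4 + 12*5 + 7*4 + 11*10 + 6*7
UFP = 48 + 60 + 28 + 110 + 42
UFP = 288

288


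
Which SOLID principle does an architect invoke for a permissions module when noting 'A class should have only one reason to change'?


This describes the Single Responsibility Principle (SRP)

Single Responsibility Principle (SRP)


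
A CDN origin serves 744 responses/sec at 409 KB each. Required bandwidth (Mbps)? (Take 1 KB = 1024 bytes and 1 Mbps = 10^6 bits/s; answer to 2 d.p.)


Formula: Mbps = payload_bytes * RPS * 8 / 1e6
Payload per request = 409 KB = 409 * 1024 = 418816 bytes
Total bytes/sec = 418816 * 744 = 311599104
Total bits/sec = 311599104 * 8 = 2492792832
Mbps = 2492792832 / 1e6 = 2492.79

2492.79 Mbps


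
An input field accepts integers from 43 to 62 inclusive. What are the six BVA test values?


Range: [43, 62]
Boundaries: just below min, min, min+1, max-1, max, just above max
Values: [42, 43, 44, 61, 62, 63]

[42, 43, 44, 61, 62, 63]


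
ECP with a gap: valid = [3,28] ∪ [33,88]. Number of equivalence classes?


Valid ranges: [3,28] and [33,88]
Class 1: x < 3 — invalid
Class 2: 3 ≤ x ≤ 28 — valid
Class 3: 28 < x < 33 — invalid (gap between ranges)
Class 4: 33 ≤ x ≤ 88 — valid
Class 5: x > 88 — invalid
Total equivalence classes: 5

5 equivalence classes


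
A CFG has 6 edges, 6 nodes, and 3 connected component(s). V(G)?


Formula: V(G) = E - N + 2P
V(G) = 6 - 6 + 2*3
V(G) = 0 + 6
V(G) = 6

6


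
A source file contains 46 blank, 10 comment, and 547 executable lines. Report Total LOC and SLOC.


Total LOC = blank + comment + code
Total LOC = 46 + 10 + 547 = 603
SLOC (source only) = code = 547

Total LOC: 603, SLOC: 547


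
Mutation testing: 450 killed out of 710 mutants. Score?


Mutation score = killed / total * 100
Mutation score = 450 / 710 * 100
Mutation score = 63.38%

63.38%


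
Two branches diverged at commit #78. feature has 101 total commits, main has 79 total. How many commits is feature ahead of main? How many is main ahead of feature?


Common ancestor: commit #78
feature commits after divergence: 101 - 78 = 23
main commits after divergence: 79 - 78 = 1
feature is 23 commits ahead of main
main is 1 commits ahead of feature

feature ahead: 23, main ahead: 1


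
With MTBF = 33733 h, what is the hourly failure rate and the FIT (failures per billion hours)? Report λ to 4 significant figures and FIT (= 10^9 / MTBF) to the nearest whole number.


Formula: λ = 1 / MTBF; FIT = λ × 1e9 = 1e9 / MTBF
λ = 1 / 33733 ≈ 2.964e-05 failures/hour
FIT = 1e9 / 33733 ≈ 29645 failures per 1e9 hours (nearest whole number)

λ = 2.964e-05 /h, FIT = 29645


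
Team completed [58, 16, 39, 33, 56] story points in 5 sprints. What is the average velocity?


Formula: Avg velocity = Total points / Number of sprints
Points: [58, 16, 39, 33, 56]
Sum = 58 + 16 + 39 + 33 + 56 = 202
Avg velocity = 202 / 5 = 40.4 points/sprint

40.4 points/sprint


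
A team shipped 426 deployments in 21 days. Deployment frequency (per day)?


Formula: deployments per day = releases / days
= 426 / 21
= 20.286 deploys/day
(equivalently, 142.0 deploys/week)

20.286 deploys/day


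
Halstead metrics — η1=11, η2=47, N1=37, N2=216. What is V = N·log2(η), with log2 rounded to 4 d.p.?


Formula: V = N * log2(η), where N = N1 + N2 and η = η1 + η2
η = 11 + 47 = 58
N = 37 + 216 = 253
log2(58) ≈ 5.8580
V = 253 * 5.8580 = 1482.07

1482.07


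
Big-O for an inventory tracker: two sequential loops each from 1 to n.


Reasoning: sequential dominates: O(n) + O(n) = O(n)
Complexity: O(n)

O(n)


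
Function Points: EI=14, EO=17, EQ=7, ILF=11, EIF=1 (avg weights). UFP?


UFP = EI*4 + EO*5 + EQ*4 + ILF*10 + EIF*7
UFP = 14*4 + 17*5 + 7*4 + 11*10 + 1*7
UFP = 56 + 85 + 28 + 110 + 7
UFP = 286

286


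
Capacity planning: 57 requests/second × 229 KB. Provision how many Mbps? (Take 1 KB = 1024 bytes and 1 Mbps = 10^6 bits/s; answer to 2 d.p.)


Formula: Mbps = payload_bytes * RPS * 8 / 1e6
Payload per request = 229 KB = 229 * 1024 = 234496 bytes
Total bytes/sec = 234496 * 57 = 13366272
Total bits/sec = 13366272 * 8 = 106930176
Mbps = 106930176 / 1e6 = 106.93

106.93 Mbps


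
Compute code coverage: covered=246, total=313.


Coverage = covered / total * 100
Coverage = 246 / 313 * 100
Coverage = 78.59%

78.59%


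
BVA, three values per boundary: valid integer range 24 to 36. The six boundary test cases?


Range: [24, 36]
Boundaries: just below min, min, min+1, max-1, max, just above max
Values: [23, 24, 25, 35, 36, 37]

[23, 24, 25, 35, 36, 37]


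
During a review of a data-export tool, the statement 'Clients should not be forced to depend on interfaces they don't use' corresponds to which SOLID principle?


This describes the Interface Segregation Principle (ISP)

Interface Segregation Principle (ISP)


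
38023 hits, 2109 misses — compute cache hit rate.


Formula: hit rate = hits / (hits + misses) * 100
hit rate = 38023 / (38023 + 2109) * 100
hit rate = 38023 / 40132 * 100
hit rate = 94.74%

94.74%


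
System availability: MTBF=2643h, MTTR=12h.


Availability = MTBF / (MTBF + MTTR)
Availability = 2643 / (2643 + 12)
Availability = 2643 / 2655
Availability = 99.548%

99.548%


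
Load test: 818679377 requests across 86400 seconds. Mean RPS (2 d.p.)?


Formula: throughput = requests / seconds
throughput = 818679377 / 86400
throughput = 9475.46 requests/second

9475.46 requests/second


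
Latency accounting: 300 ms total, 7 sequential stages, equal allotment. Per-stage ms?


Formula: per_stage = total_budget / stages
per_stage = 300 / 7
per_stage = 42.86 ms

42.86 ms


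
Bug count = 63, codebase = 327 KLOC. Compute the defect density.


Defect density = defects / KLOC
Defect density = 63 / 327
Defect density = 0.193 defects/KLOC

0.193 defects/KLOC


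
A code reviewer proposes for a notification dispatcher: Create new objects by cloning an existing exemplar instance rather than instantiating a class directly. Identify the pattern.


This matches the Prototype pattern

Prototype


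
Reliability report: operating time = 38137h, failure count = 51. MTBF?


Formula: MTBF = Total operating time / Number of failures
MTBF = 38137 / 51
MTBF = 747.78 hours

747.78 hours


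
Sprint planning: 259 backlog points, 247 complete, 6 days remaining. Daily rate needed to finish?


Formula: Required rate = Remaining points / Days left
Remaining = 259 - 247 = 12 points
Required rate = 12 / 6 = 2.0 points/day

2.0 points/day


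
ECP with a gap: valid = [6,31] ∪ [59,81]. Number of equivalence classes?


Valid ranges: [6,31] and [59,81]
Class 1: x < 6 — invalid
Class 2: 6 ≤ x ≤ 31 — valid
Class 3: 31 < x < 59 — invalid (gap between ranges)
Class 4: 59 ≤ x ≤ 81 — valid
Class 5: x > 81 — invalid
Total equivalence classes: 5

5 equivalence classes


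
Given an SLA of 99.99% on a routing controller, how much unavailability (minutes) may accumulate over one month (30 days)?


Formula: allowed downtime = period * (100 - SLA) / 100
Period (month (30 days)) = 43200 minutes
Unavailability fraction = (100 - 99.99) / 100
Allowed downtime = 43200 * (100 - 99.99) / 100
Allowed downtime = 4.32 minutes

4.32 minutes


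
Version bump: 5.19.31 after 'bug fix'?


Current: 5.19.31
Change category: 'bug fix' → patch bump
SemVer rule: patch bump → increment PATCH (MAJOR and MINOR unchanged)
New: 5.19.32

5.19.32


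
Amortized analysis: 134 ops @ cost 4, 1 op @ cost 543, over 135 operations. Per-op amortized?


Formula: Amortized cost = Total cost / Operations
Total cost = (134 * 4) + (1 * 543)
Total cost = 536 + 543 = 1079
Amortized = 1079 / 135 = 7.9926

7.9926


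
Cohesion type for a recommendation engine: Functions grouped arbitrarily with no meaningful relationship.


Reasoning: Worst: random grouping
Type: Coincidental cohesion

Coincidental cohesion


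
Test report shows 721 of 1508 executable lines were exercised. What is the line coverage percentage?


Coverage = covered / total * 100
Coverage = 721 / 1508 * 100
Coverage = 47.81%

47.81%


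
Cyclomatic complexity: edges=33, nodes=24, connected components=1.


Formula: V(G) = E - N + 2P
V(G) = 33 - 24 + 2*1
V(G) = 9 + 2
V(G) = 11

11


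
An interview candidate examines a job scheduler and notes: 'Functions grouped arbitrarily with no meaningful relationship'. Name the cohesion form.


Reasoning: Worst: random grouping
Type: Coincidental cohesion

Coincidental cohesion


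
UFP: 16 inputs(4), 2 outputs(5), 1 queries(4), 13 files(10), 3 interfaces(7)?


UFP = EI*4 + EO*5 + EQ*4 + ILF*10 + EIF*7
UFP = 16*4 + 2*5 + 1*4 + 13*10 + 3*7
UFP = 64 + 10 + 4 + 130 + 21
UFP = 229

229


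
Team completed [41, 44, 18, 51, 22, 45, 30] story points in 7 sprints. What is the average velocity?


Formula: Avg velocity = Total points / Number of sprints
Points: [41, 44, 18, 51, 22, 45, 30]
Sum = 41 + 44 + 18 + 51 + 22 + 45 + 30 = 251
Avg velocity = 251 / 7 = 35.86 points/sprint

35.86 points/sprint


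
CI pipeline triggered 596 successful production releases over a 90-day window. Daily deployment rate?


Formula: deployments per day = releases / days
= 596 / 90
= 6.622 deploys/day
(equivalently, 46.36 deploys/week)

6.622 deploys/day


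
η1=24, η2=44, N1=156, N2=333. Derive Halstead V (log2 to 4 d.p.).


Formula: V = N * log2(η), where N = N1 + N2 and η = η1 + η2
η = 24 + 44 = 68
N = 156 + 333 = 489
log2(68) ≈ 6.0875
V = 489 * 6.0875 = 2976.79

2976.79


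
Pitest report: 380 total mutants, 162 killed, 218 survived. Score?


Mutation score = killed / total * 100
Mutation score = 162 / 380 * 100
Mutation score = 42.63%

42.63%


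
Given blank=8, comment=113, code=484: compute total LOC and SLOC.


Total LOC = blank + comment + code
Total LOC = 8 + 113 + 484 = 605
SLOC (source only) = code = 484

Total LOC: 605, SLOC: 484


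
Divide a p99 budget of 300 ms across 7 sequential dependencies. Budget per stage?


Formula: per_stage = total_budget / stages
per_stage = 300 / 7
per_stage = 42.86 ms

42.86 ms


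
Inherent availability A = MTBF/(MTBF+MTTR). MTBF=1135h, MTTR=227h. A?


Availability = MTBF / (MTBF + MTTR)
Availability = 1135 / (1135 + 227)
Availability = 1135 / 1362
Availability = 83.3333%

83.3333%


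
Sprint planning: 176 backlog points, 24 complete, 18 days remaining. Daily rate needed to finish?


Formula: Required rate = Remaining points / Days left
Remaining = 176 - 24 = 152 points
Required rate = 152 / 18 = 8.44 points/day

8.44 points/day


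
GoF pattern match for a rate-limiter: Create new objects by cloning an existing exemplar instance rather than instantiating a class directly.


This matches the Prototype pattern

Prototype


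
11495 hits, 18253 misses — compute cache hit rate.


Formula: hit rate = hits / (hits + misses) * 100
hit rate = 11495 / (11495 + 18253) * 100
hit rate = 11495 / 29748 * 100
hit rate = 38.64%

38.64%


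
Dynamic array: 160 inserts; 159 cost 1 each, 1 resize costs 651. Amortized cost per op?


Formula: Amortized cost = Total cost / Operations
Total cost = (159 * 1) + (1 * 651)
Total cost = 159 + 651 = 810
Amortized = 810 / 160 = 5.0625

5.0625


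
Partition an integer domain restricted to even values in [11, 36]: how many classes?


Constraint: even integers in [11, 36]
Class 1: x < 11 — out-of-range invalid
Class 2: x in [11,36] but odd — wrong type invalid
Class 3: x in [11,36] and even — valid
Class 4: x > 36 — out-of-range invalid
Total equivalence classes: 4

4 equivalence classes


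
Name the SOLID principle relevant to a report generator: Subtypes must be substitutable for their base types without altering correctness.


This describes the Liskov Substitution Principle (LSP)

Liskov Substitution Principle (LSP)


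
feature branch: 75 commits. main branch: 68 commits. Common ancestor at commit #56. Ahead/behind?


Common ancestor: commit #56
feature commits after divergence: 75 - 56 = 19
main commits after divergence: 68 - 56 = 12
feature is 19 commits ahead of main
main is 12 commits ahead of feature

feature ahead: 19, main ahead: 12


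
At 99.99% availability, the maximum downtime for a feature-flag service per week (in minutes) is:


Formula: allowed downtime = period * (100 - SLA) / 100
Period (week) = 10080 minutes
Unavailability fraction = (100 - 99.99) / 100
Allowed downtime = 10080 * (100 - 99.99) / 100
Allowed downtime = 1.008 minutes

1.008 minutes


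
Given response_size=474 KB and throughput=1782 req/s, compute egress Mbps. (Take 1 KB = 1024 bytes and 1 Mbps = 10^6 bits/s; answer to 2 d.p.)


Formula: Mbps = payload_bytes * RPS * 8 / 1e6
Payload per request = 474 KB = 474 * 1024 = 485376 bytes
Total bytes/sec = 485376 * 1782 = 864940032
Total bits/sec = 864940032 * 8 = 6919520256
Mbps = 6919520256 / 1e6 = 6919.52

6919.52 Mbps


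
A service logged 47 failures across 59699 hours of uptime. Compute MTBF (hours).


Formula: MTBF = Total operating time / Number of failures
MTBF = 59699 / 47
MTBF = 1270.19 hours

1270.19 hours


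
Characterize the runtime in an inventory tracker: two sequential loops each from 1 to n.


Reasoning: sequential dominates: O(n) + O(n) = O(n)
Complexity: O(n)

O(n)


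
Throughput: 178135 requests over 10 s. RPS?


Formula: throughput = requests / seconds
throughput = 178135 / 10
throughput = 17813.5 requests/second

17813.5 requests/second


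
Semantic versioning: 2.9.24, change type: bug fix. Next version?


Current: 2.9.24
Change category: 'bug fix' → patch bump
SemVer rule: patch bump → increment PATCH (MAJOR and MINOR unchanged)
New: 2.9.25

2.9.25


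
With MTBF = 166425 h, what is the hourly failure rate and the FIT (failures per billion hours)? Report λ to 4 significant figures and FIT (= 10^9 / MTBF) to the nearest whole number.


Formula: λ = 1 / MTBF; FIT = λ × 1e9 = 1e9 / MTBF
λ = 1 / 166425 ≈ 6.009e-06 failures/hour
FIT = 1e9 / 166425 ≈ 6009 failures per 1e9 hours (nearest whole number)

λ = 6.009e-06 /h, FIT = 6009


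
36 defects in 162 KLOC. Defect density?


Defect density = defects / KLOC
Defect density = 36 / 162
Defect density = 0.222 defects/KLOC

0.222 defects/KLOC


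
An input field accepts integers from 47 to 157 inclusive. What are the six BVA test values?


Range: [47, 157]
Boundaries: just below min, min, min+1, max-1, max, just above max
Values: [46, 47, 48, 156, 157, 158]

[46, 47, 48, 156, 157, 158]


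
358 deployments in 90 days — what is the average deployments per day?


Formula: deployments per day = releases / days
= 358 / 90
= 3.978 deploys/day
(equivalently, 27.84 deploys/week)

3.978 deploys/day


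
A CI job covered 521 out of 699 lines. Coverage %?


Coverage = covered / total * 100
Coverage = 521 / 699 * 100
Coverage = 74.54%

74.54%


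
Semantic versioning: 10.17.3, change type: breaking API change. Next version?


Current: 10.17.3
Change category: 'breaking API change' → major bump
SemVer rule: major bump → increment MAJOR, reset MINOR and PATCH to 0
New: 11.0.0

11.0.0


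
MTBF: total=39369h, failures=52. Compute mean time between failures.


Formula: MTBF = Total operating time / Number of failures
MTBF = 39369 / 52
MTBF = 757.1 hours

757.1 hours


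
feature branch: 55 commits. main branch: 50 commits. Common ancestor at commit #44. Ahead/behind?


Common ancestor: commit #44
feature commits after divergence: 55 - 44 = 11
main commits after divergence: 50 - 44 = 6
feature is 11 commits ahead of main
main is 6 commits ahead of feature

feature ahead: 11, main ahead: 6


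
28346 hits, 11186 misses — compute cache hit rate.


Formula: hit rate = hits / (hits + misses) * 100
hit rate = 28346 / (28346 + 11186) * 100
hit rate = 28346 / 39532 * 100
hit rate = 71.7%

71.7%


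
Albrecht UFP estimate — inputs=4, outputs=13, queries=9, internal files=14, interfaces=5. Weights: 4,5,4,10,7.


UFP = EI*4 + EO*5 + EQ*4 + ILF*10 + EIF*7
UFP = 4*4 + 13*5 + 9*4 + 14*10 + 5*7
UFP = 16 + 65 + 36 + 140 + 35
UFP = 292

292


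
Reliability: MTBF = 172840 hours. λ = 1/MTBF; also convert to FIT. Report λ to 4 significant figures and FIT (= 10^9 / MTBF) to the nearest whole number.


Formula: λ = 1 / MTBF; FIT = λ × 1e9 = 1e9 / MTBF
λ = 1 / 172840 ≈ 5.786e-06 failures/hour
FIT = 1e9 / 172840 ≈ 5786 failures per 1e9 hours (nearest whole number)

λ = 5.786e-06 /h, FIT = 5786


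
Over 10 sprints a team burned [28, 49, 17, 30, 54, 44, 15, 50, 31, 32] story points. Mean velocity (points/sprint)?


Formula: Avg velocity = Total points / Number of sprints
Points: [28, 49, 17, 30, 54, 44, 15, 50, 31, 32]
Sum = 28 + 49 + 17 + 30 + 54 + 44 + 15 + 50 + 31 + 32 = 350
Avg velocity = 350 / 10 = 35.0 points/sprint

35.0 points/sprint


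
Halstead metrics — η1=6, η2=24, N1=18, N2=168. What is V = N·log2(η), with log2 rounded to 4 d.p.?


Formula: V = N * log2(η), where N = N1 + N2 and η = η1 + η2
η = 6 + 24 = 30
N = 18 + 168 = 186
log2(30) ≈ 4.9069
V = 186 * 4.9069 = 912.68

912.68


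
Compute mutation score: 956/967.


Mutation score = killed / total * 100
Mutation score = 956 / 967 * 100
Mutation score = 98.86%

98.86%


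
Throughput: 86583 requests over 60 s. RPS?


Formula: throughput = requests / seconds
throughput = 86583 / 60
throughput = 1443.05 requests/second

1443.05 requests/second


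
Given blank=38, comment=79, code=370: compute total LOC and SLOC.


Total LOC = blank + comment + code
Total LOC = 38 + 79 + 370 = 487
SLOC (source only) = code = 370

Total LOC: 487, SLOC: 370


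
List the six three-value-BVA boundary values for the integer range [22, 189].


Range: [22, 189]
Boundaries: just below min, min, min+1, max-1, max, just above max
Values: [21, 22, 23, 188, 189, 190]

[21, 22, 23, 188, 189, 190]


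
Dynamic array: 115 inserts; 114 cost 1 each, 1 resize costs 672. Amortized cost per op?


Formula: Amortized cost = Total cost / Operations
Total cost = (114 * 1) + (1 * 672)
Total cost = 114 + 672 = 786
Amortized = 786 / 115 = 6.8348

6.8348


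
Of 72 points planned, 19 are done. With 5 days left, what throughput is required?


Formula: Required rate = Remaining points / Days left
Remaining = 72 - 19 = 53 points
Required rate = 53 / 5 = 10.6 points/day

10.6 points/day


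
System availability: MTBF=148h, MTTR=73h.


Availability = MTBF / (MTBF + MTTR)
Availability = 148 / (148 + 73)
Availability = 148 / 221
Availability = 66.9683%

66.9683%


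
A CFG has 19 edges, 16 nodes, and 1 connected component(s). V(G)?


Formula: V(G) = E - N + 2P
V(G) = 19 - 16 + 2*1
V(G) = 3 + 2
V(G) = 5

5


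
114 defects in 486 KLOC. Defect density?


Defect density = defects / KLOC
Defect density = 114 / 486
Defect density = 0.235 defects/KLOC

0.235 defects/KLOC


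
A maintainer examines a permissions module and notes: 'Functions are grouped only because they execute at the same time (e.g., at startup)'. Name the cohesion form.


Reasoning: Related by timing only
Type: Temporal cohesion

Temporal cohesion


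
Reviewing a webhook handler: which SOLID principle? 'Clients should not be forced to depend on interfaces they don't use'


This describes the Interface Segregation Principle (ISP)

Interface Segregation Principle (ISP)


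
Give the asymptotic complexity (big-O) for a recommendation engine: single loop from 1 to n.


Reasoning: one pass through n items
Complexity: O(n)

O(n)


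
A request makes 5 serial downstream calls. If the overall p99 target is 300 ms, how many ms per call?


Formula: per_stage = total_budget / stages
per_stage = 300 / 5
per_stage = 60.0 ms

60.0 ms


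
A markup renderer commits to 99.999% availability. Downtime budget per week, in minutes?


Formula: allowed downtime = period * (100 - SLA) / 100
Period (week) = 10080 minutes
Unavailability fraction = (100 - 99.999) / 100
Allowed downtime = 10080 * (100 - 99.999) / 100
Allowed downtime = 0.1008 minutes

0.1008 minutes
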